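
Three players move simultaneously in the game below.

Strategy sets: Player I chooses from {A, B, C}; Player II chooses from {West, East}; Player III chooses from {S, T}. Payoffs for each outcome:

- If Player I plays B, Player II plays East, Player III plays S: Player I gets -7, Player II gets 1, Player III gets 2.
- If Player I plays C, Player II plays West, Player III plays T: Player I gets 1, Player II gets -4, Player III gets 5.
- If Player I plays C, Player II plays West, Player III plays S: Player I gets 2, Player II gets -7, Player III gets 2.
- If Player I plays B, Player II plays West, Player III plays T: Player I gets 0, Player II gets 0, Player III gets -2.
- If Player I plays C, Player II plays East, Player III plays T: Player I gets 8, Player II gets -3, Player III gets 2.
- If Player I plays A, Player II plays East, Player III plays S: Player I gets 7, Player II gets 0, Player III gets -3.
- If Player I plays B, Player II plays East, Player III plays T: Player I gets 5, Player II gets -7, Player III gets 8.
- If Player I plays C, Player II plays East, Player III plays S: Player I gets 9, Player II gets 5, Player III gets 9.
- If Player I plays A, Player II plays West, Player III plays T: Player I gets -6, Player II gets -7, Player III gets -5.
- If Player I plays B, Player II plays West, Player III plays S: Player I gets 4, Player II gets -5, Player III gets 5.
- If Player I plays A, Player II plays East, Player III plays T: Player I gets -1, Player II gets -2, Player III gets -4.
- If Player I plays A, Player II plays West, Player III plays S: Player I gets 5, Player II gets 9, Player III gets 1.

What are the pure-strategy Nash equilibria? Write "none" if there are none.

Check each profile: it is a Nash equilibrium iff no player can strictly gain by switching unilaterally.
(A, West, S): Player I gets 5, best alternative 4; Player II gets 9, best alternative 0; Player III gets 1, best alternative -5. No profitable deviation — NE.
(A, West, T): Player I can switch to B (-6 → 0). Not NE.
(A, East, S): Player I can switch to C (7 → 9). Not NE.
(A, East, T): Player I can switch to B (-1 → 5). Not NE.
(B, West, S): Player I can switch to A (4 → 5). Not NE.
(B, West, T): Player I can switch to C (0 → 1). Not NE.
(B, East, S): Player I can switch to A (-7 → 7). Not NE.
(B, East, T): Player I can switch to C (5 → 8). Not NE.
(C, West, S): Player I can switch to A (2 → 5). Not NE.
(C, West, T): Player II can switch to East (-4 → -3). Not NE.
(C, East, S): Player I gets 9, best alternative 7; Player II gets 5, best alternative -7; Player III gets 9, best alternative 2. No profitable deviation — NE.
(C, East, T): Player III can switch to S (2 → 9). Not NE.

The pure Nash equilibria are (A, West, S) and (C, East, S).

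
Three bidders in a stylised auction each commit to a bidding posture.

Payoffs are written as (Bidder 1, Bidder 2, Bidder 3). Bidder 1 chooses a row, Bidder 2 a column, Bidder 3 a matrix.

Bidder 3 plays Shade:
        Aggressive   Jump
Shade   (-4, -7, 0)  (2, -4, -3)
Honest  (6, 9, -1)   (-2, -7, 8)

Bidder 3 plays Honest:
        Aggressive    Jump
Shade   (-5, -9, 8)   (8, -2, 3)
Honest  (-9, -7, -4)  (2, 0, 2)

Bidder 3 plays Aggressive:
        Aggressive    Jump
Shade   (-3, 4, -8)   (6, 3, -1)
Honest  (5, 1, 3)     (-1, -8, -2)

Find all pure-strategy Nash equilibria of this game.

(Shade, Aggressive, Shade): Bidder 1 can switch to Honest (-4 → 6). Not NE.
(Shade, Aggressive, Honest): Bidder 2 can switch to Jump (-9 → -2). Not NE.
(Shade, Aggressive, Aggressive): Bidder 1 can switch to Honest (-3 → 5). Not NE.
(Shade, Jump, Shade): Bidder 3 can switch to Honest (-3 → 3). Not NE.
(Shade, Jump, Honest): Bidder 1 gets 8, best alternative 2; Bidder 2 gets -2, best alternative -9; Bidder 3 gets 3, best alternative -1. No profitable deviation — NE.
(Shade, Jump, Aggressive): Bidder 2 can switch to Aggressive (3 → 4). Not NE.
(Honest, Aggressive, Shade): Bidder 3 can switch to Aggressive (-1 → 3). Not NE.
(Honest, Aggressive, Honest): Bidder 1 can switch to Shade (-9 → -5). Not NE.
(Honest, Aggressive, Aggressive): Bidder 1 gets 5, best alternative -3; Bidder 2 gets 1, best alternative -8; Bidder 3 gets 3, best alternative -1. No profitable deviation — NE.
(Honest, Jump, Shade): Bidder 1 can switch to Shade (-2 → 2). Not NE.
(The remaining 2 profiles each have a profitable deviation by the same check.)

Pure-strategy Nash equilibria: (Shade, Jump, Honest) and (Honest, Aggressive, Aggressive)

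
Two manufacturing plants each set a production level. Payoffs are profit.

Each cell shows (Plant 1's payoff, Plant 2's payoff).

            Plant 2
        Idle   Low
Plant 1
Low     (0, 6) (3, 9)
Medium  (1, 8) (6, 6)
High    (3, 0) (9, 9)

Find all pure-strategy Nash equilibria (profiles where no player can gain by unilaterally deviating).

Mark each player's best response to every combination of opponents' strategies; a profile where every player is best-responding is a pure Nash equilibrium.
Plant 1 against Idle: payoffs 0, 1, 3 → best response High.
Plant 1 against Low: payoffs 3, 6, 9 → best response High.
Plant 2 against Low: payoffs 6, 9 → best response Low.
Plant 2 against Medium: payoffs 8, 6 → best response Idle.
Plant 2 against High: payoffs 0, 9 → best response Low.
Mutual best responses: (High, Low).

(High, Low)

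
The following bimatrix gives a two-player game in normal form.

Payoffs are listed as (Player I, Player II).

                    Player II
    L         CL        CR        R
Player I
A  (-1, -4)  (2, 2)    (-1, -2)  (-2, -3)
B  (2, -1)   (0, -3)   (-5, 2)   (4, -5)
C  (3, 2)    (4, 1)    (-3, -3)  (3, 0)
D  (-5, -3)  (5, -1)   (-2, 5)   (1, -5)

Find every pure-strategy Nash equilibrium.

Pure NE: (C, L)

Player I against L: payoffs -1, 2, 3, -5 → best response C.
Player I against CL: payoffs 2, 0, 4, 5 → best response D.
Player I against CR: payoffs -1, -5, -3, -2 → best response A.
Player I against R: payoffs -2, 4, 3, 1 → best response B.
Player II against A: payoffs -4, 2, -2, -3 → best response CL.
Player II against B: payoffs -1, -3, 2, -5 → best response CR.
Player II against C: payoffs 2, 1, -3, 0 → best response L.
Player II against D: payoffs -3, -1, 5, -5 → best response CR.
Mutual best responses: (C, L).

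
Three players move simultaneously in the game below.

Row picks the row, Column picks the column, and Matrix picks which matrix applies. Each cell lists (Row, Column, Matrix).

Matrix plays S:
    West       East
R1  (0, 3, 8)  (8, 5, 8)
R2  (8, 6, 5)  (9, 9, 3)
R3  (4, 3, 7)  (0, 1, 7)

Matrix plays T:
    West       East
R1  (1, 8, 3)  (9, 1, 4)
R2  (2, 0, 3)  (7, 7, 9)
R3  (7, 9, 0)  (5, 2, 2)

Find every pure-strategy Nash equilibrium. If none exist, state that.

No pure-strategy Nash equilibrium.

For each strategy profile, look for a profitable unilateral deviation.
(R1, West, S): Row can switch to R2 (0 → 8). Not NE.
(R1, West, T): Row can switch to R2 (1 → 2). Not NE.
(R1, East, S): Row can switch to R2 (8 → 9). Not NE.
(R1, East, T): Column can switch to West (1 → 8). Not NE.
(R2, West, S): Column can switch to East (6 → 9). Not NE.
(R2, West, T): Row can switch to R3 (2 → 7). Not NE.
(R2, East, S): Matrix can switch to T (3 → 9). Not NE.
(R2, East, T): Row can switch to R1 (7 → 9). Not NE.
(R3, West, S): Row can switch to R2 (4 → 8). Not NE.
(R3, West, T): Matrix can switch to S (0 → 7). Not NE.
(The remaining 2 profiles each have a profitable deviation by the same check.)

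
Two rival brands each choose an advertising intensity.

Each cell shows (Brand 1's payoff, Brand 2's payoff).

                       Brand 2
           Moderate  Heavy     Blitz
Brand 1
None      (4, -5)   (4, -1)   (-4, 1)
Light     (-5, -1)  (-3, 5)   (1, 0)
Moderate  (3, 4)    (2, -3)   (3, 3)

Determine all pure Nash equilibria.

Brand 1 against Moderate: payoffs 4, -5, 3 → best response None.
Brand 1 against Heavy: payoffs 4, -3, 2 → best response None.
Brand 1 against Blitz: payoffs -4, 1, 3 → best response Moderate.
Brand 2 against None: payoffs -5, -1, 1 → best response Blitz.
Brand 2 against Light: payoffs -1, 5, 0 → best response Heavy.
Brand 2 against Moderate: payoffs 4, -3, 3 → best response Moderate.
No profile is a mutual best response for all players.

This game has no pure Nash equilibrium.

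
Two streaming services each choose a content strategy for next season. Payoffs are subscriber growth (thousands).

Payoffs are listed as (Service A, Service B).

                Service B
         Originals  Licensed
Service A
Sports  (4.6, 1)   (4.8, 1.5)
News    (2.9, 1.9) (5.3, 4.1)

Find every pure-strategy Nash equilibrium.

The unique pure-strategy Nash equilibrium is (News, Licensed).

Check each profile: it is a Nash equilibrium iff no player can strictly gain by switching unilaterally.
(Sports, Originals): Service B can switch to Licensed (1 → 1.5). Not NE.
(Sports, Licensed): Service A can switch to News (4.8 → 5.3). Not NE.
(News, Originals): Service A can switch to Sports (2.9 → 4.6). Not NE.
(News, Licensed): Service A gets 5.3, best alternative 4.8; Service B gets 4.1, best alternative 1.9. No profitable deviation — NE.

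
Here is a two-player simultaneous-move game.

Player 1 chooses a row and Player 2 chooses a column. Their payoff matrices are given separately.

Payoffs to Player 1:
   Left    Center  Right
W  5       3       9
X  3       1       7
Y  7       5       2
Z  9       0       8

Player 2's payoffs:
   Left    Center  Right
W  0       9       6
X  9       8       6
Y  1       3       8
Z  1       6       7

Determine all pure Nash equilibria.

(W, Left): Player 1 can switch to Y (5 → 7). Not NE.
(W, Center): Player 1 can switch to Y (3 → 5). Not NE.
(W, Right): Player 2 can switch to Center (6 → 9). Not NE.
(X, Left): Player 1 can switch to W (3 → 5). Not NE.
(X, Center): Player 1 can switch to W (1 → 3). Not NE.
(X, Right): Player 1 can switch to W (7 → 9). Not NE.
(Y, Left): Player 1 can switch to Z (7 → 9). Not NE.
(Y, Center): Player 2 can switch to Right (3 → 8). Not NE.
(The remaining 4 profiles each have a profitable deviation by the same check.)

This game has no pure Nash equilibrium.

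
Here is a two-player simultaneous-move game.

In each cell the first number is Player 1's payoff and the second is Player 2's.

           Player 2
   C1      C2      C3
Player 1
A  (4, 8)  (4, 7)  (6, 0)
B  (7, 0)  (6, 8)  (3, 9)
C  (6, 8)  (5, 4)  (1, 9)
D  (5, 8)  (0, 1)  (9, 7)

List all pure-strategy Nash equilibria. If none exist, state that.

There is no pure-strategy Nash equilibrium.

Player 1 against C1: payoffs 4, 7, 6, 5 → best response B.
Player 1 against C2: payoffs 4, 6, 5, 0 → best response B.
Player 1 against C3: payoffs 6, 3, 1, 9 → best response D.
Player 2 against A: payoffs 8, 7, 0 → best response C1.
Player 2 against B: payoffs 0, 8, 9 → best response C3.
Player 2 against C: payoffs 8, 4, 9 → best response C3.
Player 2 against D: payoffs 8, 1, 7 → best response C1.
No profile is a mutual best response for all players.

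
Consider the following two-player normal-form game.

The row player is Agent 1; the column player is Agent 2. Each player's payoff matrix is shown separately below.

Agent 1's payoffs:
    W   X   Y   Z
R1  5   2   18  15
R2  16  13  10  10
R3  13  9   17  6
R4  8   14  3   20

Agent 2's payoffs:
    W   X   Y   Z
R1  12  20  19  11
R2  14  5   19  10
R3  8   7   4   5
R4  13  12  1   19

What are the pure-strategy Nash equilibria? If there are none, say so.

Agent 1 against W: payoffs 5, 16, 13, 8 → best response R2.
Agent 1 against X: payoffs 2, 13, 9, 14 → best response R4.
Agent 1 against Y: payoffs 18, 10, 17, 3 → best response R1.
Agent 1 against Z: payoffs 15, 10, 6, 20 → best response R4.
Agent 2 against R1: payoffs 12, 20, 19, 11 → best response X.
Agent 2 against R2: payoffs 14, 5, 19, 10 → best response Y.
Agent 2 against R3: payoffs 8, 7, 4, 5 → best response W.
Agent 2 against R4: payoffs 13, 12, 1, 19 → best response Z.
Mutual best responses: (R4, Z).

Pure NE: (R4, Z)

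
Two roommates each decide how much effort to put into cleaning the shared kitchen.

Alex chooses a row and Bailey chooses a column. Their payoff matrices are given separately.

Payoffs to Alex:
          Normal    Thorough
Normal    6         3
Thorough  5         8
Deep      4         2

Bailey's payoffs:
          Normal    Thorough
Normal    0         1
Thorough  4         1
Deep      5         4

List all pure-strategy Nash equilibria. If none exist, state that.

(Normal, Normal): Bailey can switch to Thorough (0 → 1). Not NE.
(Normal, Thorough): Alex can switch to Thorough (3 → 8). Not NE.
(Thorough, Normal): Alex can switch to Normal (5 → 6). Not NE.
(Thorough, Thorough): Bailey can switch to Normal (1 → 4). Not NE.
(Deep, Normal): Alex can switch to Normal (4 → 6). Not NE.
(Deep, Thorough): Alex can switch to Normal (2 → 3). Not NE.

There is no pure-strategy Nash equilibrium.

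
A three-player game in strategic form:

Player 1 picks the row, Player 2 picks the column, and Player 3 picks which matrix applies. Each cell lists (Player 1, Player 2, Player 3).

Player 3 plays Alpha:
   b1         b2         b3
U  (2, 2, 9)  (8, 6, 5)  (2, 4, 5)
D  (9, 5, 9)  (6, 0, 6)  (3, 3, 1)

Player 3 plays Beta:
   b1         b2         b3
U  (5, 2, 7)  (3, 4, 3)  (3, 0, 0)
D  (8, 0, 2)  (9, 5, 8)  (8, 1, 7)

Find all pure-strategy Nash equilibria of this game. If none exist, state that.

Mark each player's best response to every combination of opponents' strategies; a profile where every player is best-responding is a pure Nash equilibrium.
Player 1 against (b1, Alpha): payoffs 2, 9 → best response D.
Player 1 against (b1, Beta): payoffs 5, 8 → best response D.
Player 1 against (b2, Alpha): payoffs 8, 6 → best response U.
Player 1 against (b2, Beta): payoffs 3, 9 → best response D.
Player 1 against (b3, Alpha): payoffs 2, 3 → best response D.
Player 1 against (b3, Beta): payoffs 3, 8 → best response D.
Player 2 against (U, Alpha): payoffs 2, 6, 4 → best response b2.
Player 2 against (U, Beta): payoffs 2, 4, 0 → best response b2.
Player 2 against (D, Alpha): payoffs 5, 0, 3 → best response b1.
Player 2 against (D, Beta): payoffs 0, 5, 1 → best response b2.
Player 3 against (U, b1): payoffs 9, 7 → best response Alpha.
Player 3 against (U, b2): payoffs 5, 3 → best response Alpha.
Player 3 against (U, b3): payoffs 5, 0 → best response Alpha.
Player 3 against (D, b1): payoffs 9, 2 → best response Alpha.
Player 3 against (D, b2): payoffs 6, 8 → best response Beta.
Player 3 against (D, b3): payoffs 1, 7 → best response Beta.
Mutual best responses: (U, b2, Alpha); (D, b1, Alpha); (D, b2, Beta).

The pure Nash equilibria are (U, b2, Alpha); (D, b1, Alpha); (D, b2, Beta).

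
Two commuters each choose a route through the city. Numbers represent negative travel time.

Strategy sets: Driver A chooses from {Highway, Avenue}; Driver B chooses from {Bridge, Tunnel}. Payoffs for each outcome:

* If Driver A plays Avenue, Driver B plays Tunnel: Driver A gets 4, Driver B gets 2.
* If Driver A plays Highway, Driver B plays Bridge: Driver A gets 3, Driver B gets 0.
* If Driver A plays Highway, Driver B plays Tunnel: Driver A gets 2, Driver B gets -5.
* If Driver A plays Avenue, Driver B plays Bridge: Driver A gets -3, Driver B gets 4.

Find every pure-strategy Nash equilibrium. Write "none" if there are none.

The unique pure-strategy Nash equilibrium is (Highway, Bridge).

Driver A against Bridge: payoffs 3, -3 → best response Highway.
Driver A against Tunnel: payoffs 2, 4 → best response Avenue.
Driver B against Highway: payoffs 0, -5 → best response Bridge.
Driver B against Avenue: payoffs 4, 2 → best response Bridge.
Mutual best responses: (Highway, Bridge).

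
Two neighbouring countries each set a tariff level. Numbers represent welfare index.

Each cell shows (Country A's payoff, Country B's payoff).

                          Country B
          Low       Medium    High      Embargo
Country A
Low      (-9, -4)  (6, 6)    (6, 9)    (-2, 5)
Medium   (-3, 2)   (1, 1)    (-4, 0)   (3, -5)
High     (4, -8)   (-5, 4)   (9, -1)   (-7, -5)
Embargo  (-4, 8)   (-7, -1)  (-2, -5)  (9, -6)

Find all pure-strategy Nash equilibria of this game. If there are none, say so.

This game has no pure Nash equilibrium.

Country A against Low: payoffs -9, -3, 4, -4 → best response High.
Country A against Medium: payoffs 6, 1, -5, -7 → best response Low.
Country A against High: payoffs 6, -4, 9, -2 → best response High.
Country A against Embargo: payoffs -2, 3, -7, 9 → best response Embargo.
Country B against Low: payoffs -4, 6, 9, 5 → best response High.
Country B against Medium: payoffs 2, 1, 0, -5 → best response Low.
Country B against High: payoffs -8, 4, -1, -5 → best response Medium.
Country B against Embargo: payoffs 8, -1, -5, -6 → best response Low.
No profile is a mutual best response for all players.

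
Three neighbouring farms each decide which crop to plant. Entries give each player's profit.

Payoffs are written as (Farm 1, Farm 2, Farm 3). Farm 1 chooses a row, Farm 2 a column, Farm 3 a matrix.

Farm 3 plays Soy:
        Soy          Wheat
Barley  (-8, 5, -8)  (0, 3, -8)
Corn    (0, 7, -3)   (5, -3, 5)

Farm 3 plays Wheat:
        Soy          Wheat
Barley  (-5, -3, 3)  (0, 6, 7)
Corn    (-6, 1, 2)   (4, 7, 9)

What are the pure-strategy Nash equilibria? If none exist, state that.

Pure NE: (Corn, Wheat, Wheat)

Farm 1 against (Soy, Soy): payoffs -8, 0 → best response Corn.
Farm 1 against (Soy, Wheat): payoffs -5, -6 → best response Barley.
Farm 1 against (Wheat, Soy): payoffs 0, 5 → best response Corn.
Farm 1 against (Wheat, Wheat): payoffs 0, 4 → best response Corn.
Farm 2 against (Barley, Soy): payoffs 5, 3 → best response Soy.
Farm 2 against (Barley, Wheat): payoffs -3, 6 → best response Wheat.
Farm 2 against (Corn, Soy): payoffs 7, -3 → best response Soy.
Farm 2 against (Corn, Wheat): payoffs 1, 7 → best response Wheat.
Farm 3 against (Barley, Soy): payoffs -8, 3 → best response Wheat.
Farm 3 against (Barley, Wheat): payoffs -8, 7 → best response Wheat.
Farm 3 against (Corn, Soy): payoffs -3, 2 → best response Wheat.
Farm 3 against (Corn, Wheat): payoffs 5, 9 → best response Wheat.
Mutual best responses: (Corn, Wheat, Wheat).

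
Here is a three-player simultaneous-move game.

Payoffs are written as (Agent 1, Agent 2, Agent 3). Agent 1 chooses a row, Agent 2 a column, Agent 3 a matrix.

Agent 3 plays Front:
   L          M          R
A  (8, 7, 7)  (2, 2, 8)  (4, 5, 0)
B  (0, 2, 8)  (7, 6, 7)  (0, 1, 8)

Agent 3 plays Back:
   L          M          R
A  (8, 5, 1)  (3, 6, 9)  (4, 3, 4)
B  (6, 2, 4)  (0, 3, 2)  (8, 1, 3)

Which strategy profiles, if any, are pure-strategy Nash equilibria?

(A, L, Front); (A, M, Back); (B, M, Front)

Mark each player's best response to every combination of opponents' strategies; a profile where every player is best-responding is a pure Nash equilibrium.
Agent 1 against (L, Front): payoffs 8, 0 → best response A.
Agent 1 against (L, Back): payoffs 8, 6 → best response A.
Agent 1 against (M, Front): payoffs 2, 7 → best response B.
Agent 1 against (M, Back): payoffs 3, 0 → best response A.
Agent 1 against (R, Front): payoffs 4, 0 → best response A.
Agent 1 against (R, Back): payoffs 4, 8 → best response B.
Agent 2 against (A, Front): payoffs 7, 2, 5 → best response L.
Agent 2 against (A, Back): payoffs 5, 6, 3 → best response M.
Agent 2 against (B, Front): payoffs 2, 6, 1 → best response M.
Agent 2 against (B, Back): payoffs 2, 3, 1 → best response M.
Agent 3 against (A, L): payoffs 7, 1 → best response Front.
Agent 3 against (A, M): payoffs 8, 9 → best response Back.
Agent 3 against (A, R): payoffs 0, 4 → best response Back.
Agent 3 against (B, L): payoffs 8, 4 → best response Front.
Agent 3 against (B, M): payoffs 7, 2 → best response Front.
Agent 3 against (B, R): payoffs 8, 3 → best response Front.
Mutual best responses: (A, L, Front); (A, M, Back); (B, M, Front).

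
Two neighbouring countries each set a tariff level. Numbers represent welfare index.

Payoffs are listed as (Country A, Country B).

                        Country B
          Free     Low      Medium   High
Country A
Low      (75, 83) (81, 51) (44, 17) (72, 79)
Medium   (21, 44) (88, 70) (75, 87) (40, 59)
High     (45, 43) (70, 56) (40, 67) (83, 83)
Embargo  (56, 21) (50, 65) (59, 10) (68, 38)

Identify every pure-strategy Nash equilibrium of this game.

Country A against Free: payoffs 75, 21, 45, 56 → best response Low.
Country A against Low: payoffs 81, 88, 70, 50 → best response Medium.
Country A against Medium: payoffs 44, 75, 40, 59 → best response Medium.
Country A against High: payoffs 72, 40, 83, 68 → best response High.
Country B against Low: payoffs 83, 51, 17, 79 → best response Free.
Country B against Medium: payoffs 44, 70, 87, 59 → best response Medium.
Country B against High: payoffs 43, 56, 67, 83 → best response High.
Country B against Embargo: payoffs 21, 65, 10, 38 → best response Low.
Mutual best responses: (Low, Free); (Medium, Medium); (High, High).

The pure Nash equilibria are (Low, Free), (Medium, Medium), (High, High).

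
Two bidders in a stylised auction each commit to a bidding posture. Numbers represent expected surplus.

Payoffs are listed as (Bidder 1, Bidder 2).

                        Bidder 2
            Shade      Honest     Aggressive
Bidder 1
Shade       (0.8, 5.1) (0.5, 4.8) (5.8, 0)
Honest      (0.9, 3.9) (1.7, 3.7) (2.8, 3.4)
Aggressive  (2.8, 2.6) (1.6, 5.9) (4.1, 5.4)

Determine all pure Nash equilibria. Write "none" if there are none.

Bidder 1 against Shade: payoffs 0.8, 0.9, 2.8 → best response Aggressive.
Bidder 1 against Honest: payoffs 0.5, 1.7, 1.6 → best response Honest.
Bidder 1 against Aggressive: payoffs 5.8, 2.8, 4.1 → best response Shade.
Bidder 2 against Shade: payoffs 5.1, 4.8, 0 → best response Shade.
Bidder 2 against Honest: payoffs 3.9, 3.7, 3.4 → best response Shade.
Bidder 2 against Aggressive: payoffs 2.6, 5.9, 5.4 → best response Honest.
No profile is a mutual best response for all players.

There is no pure-strategy Nash equilibrium.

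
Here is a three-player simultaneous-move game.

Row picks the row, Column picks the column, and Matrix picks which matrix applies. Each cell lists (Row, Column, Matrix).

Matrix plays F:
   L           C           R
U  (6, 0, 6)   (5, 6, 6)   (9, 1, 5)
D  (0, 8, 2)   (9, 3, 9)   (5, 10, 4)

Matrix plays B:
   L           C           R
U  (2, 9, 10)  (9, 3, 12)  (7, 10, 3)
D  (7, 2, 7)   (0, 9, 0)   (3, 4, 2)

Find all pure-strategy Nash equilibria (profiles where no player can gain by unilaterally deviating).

(U, L, F): Column can switch to C (0 → 6). Not NE.
(U, L, B): Row can switch to D (2 → 7). Not NE.
(U, C, F): Row can switch to D (5 → 9). Not NE.
(U, C, B): Column can switch to L (3 → 9). Not NE.
(U, R, F): Column can switch to C (1 → 6). Not NE.
(U, R, B): Matrix can switch to F (3 → 5). Not NE.
(The remaining 6 profiles each have a profitable deviation by the same check.)

This game has no pure Nash equilibrium.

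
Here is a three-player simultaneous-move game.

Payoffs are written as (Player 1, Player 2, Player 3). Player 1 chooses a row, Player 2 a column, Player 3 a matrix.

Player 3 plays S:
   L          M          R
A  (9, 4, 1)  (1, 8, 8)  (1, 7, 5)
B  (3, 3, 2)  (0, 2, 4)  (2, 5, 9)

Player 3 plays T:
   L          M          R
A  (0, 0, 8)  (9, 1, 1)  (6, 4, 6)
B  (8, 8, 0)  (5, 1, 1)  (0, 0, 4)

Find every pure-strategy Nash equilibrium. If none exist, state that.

Pure-strategy Nash equilibria: (A, M, S), (A, R, T), (B, R, S)

(A, L, S): Player 2 can switch to M (4 → 8). Not NE.
(A, L, T): Player 1 can switch to B (0 → 8). Not NE.
(A, M, S): Player 1 gets 1, best alternative 0; Player 2 gets 8, best alternative 7; Player 3 gets 8, best alternative 1. No profitable deviation — NE.
(A, M, T): Player 2 can switch to R (1 → 4). Not NE.
(A, R, S): Player 1 can switch to B (1 → 2). Not NE.
(A, R, T): Player 1 gets 6, best alternative 0; Player 2 gets 4, best alternative 1; Player 3 gets 6, best alternative 5. No profitable deviation — NE.
(B, L, S): Player 1 can switch to A (3 → 9). Not NE.
(B, L, T): Player 3 can switch to S (0 → 2). Not NE.
(B, M, S): Player 1 can switch to A (0 → 1). Not NE.
(B, M, T): Player 1 can switch to A (5 → 9). Not NE.
(B, R, S): Player 1 gets 2, best alternative 1; Player 2 gets 5, best alternative 3; Player 3 gets 9, best alternative 4. No profitable deviation — NE.
(The remaining 1 profile has a profitable deviation by the same check.)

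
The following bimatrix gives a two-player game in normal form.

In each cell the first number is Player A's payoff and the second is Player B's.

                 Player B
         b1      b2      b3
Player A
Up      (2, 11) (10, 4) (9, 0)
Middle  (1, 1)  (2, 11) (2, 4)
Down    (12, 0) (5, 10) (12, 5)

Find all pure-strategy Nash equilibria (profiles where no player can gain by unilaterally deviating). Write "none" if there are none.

(Up, b1): Player A can switch to Down (2 → 12). Not NE.
(Up, b2): Player B can switch to b1 (4 → 11). Not NE.
(Up, b3): Player A can switch to Down (9 → 12). Not NE.
(Middle, b1): Player A can switch to Up (1 → 2). Not NE.
(Middle, b2): Player A can switch to Up (2 → 10). Not NE.
(Middle, b3): Player A can switch to Up (2 → 9). Not NE.
(The remaining 3 profiles each have a profitable deviation by the same check.)

This game has no pure Nash equilibrium.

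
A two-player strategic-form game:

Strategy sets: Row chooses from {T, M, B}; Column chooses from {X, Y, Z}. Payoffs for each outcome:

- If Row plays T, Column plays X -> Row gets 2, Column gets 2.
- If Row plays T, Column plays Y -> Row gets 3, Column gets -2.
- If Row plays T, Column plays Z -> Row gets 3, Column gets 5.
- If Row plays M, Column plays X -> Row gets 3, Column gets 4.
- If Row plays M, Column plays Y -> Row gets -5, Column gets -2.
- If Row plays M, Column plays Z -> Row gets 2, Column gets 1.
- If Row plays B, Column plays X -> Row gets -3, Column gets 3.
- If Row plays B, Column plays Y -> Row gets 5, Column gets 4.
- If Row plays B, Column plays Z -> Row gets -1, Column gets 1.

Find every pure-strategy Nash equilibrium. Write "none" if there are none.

Pure-strategy Nash equilibria: (T, Z) and (M, X) and (B, Y)

(T, X): Row can switch to M (2 → 3). Not NE.
(T, Y): Row can switch to B (3 → 5). Not NE.
(T, Z): Row gets 3, best alternative 2; Column gets 5, best alternative 2. No profitable deviation — NE.
(M, X): Row gets 3, best alternative 2; Column gets 4, best alternative 1. No profitable deviation — NE.
(M, Y): Row can switch to T (-5 → 3). Not NE.
(M, Z): Row can switch to T (2 → 3). Not NE.
(B, X): Row can switch to T (-3 → 2). Not NE.
(B, Y): Row gets 5, best alternative 3; Column gets 4, best alternative 3. No profitable deviation — NE.
(B, Z): Row can switch to T (-1 → 3). Not NE.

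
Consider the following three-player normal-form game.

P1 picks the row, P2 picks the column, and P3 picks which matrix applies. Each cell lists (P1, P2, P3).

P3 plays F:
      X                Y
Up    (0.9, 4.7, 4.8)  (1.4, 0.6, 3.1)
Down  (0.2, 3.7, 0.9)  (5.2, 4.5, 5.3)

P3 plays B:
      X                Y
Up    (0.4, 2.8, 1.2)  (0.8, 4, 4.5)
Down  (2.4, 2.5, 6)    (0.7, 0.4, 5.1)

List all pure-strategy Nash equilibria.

The pure Nash equilibria are (Up, X, F); (Up, Y, B); (Down, X, B); (Down, Y, F).

(Up, X, F): P1 gets 0.9, best alternative 0.2; P2 gets 4.7, best alternative 0.6; P3 gets 4.8, best alternative 1.2. No profitable deviation — NE.
(Up, X, B): P1 can switch to Down (0.4 → 2.4). Not NE.
(Up, Y, F): P1 can switch to Down (1.4 → 5.2). Not NE.
(Up, Y, B): P1 gets 0.8, best alternative 0.7; P2 gets 4, best alternative 2.8; P3 gets 4.5, best alternative 3.1. No profitable deviation — NE.
(Down, X, F): P1 can switch to Up (0.2 → 0.9). Not NE.
(Down, X, B): P1 gets 2.4, best alternative 0.4; P2 gets 2.5, best alternative 0.4; P3 gets 6, best alternative 0.9. No profitable deviation — NE.
(Down, Y, F): P1 gets 5.2, best alternative 1.4; P2 gets 4.5, best alternative 3.7; P3 gets 5.3, best alternative 5.1. No profitable deviation — NE.
(Down, Y, B): P1 can switch to Up (0.7 → 0.8). Not NE.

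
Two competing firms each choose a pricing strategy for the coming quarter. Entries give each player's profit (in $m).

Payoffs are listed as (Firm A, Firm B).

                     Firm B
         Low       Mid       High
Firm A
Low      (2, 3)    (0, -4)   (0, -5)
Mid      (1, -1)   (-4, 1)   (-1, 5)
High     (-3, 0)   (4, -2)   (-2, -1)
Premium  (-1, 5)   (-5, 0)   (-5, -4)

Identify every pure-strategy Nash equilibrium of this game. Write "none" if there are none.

For each strategy profile, look for a profitable unilateral deviation.
(Low, Low): Firm A gets 2, best alternative 1; Firm B gets 3, best alternative -4. No profitable deviation — NE.
(Low, Mid): Firm A can switch to High (0 → 4). Not NE.
(Low, High): Firm B can switch to Low (-5 → 3). Not NE.
(Mid, Low): Firm A can switch to Low (1 → 2). Not NE.
(Mid, Mid): Firm A can switch to Low (-4 → 0). Not NE.
(Mid, High): Firm A can switch to Low (-1 → 0). Not NE.
(High, Low): Firm A can switch to Low (-3 → 2). Not NE.
(The remaining 5 profiles each have a profitable deviation by the same check.)

(Low, Low)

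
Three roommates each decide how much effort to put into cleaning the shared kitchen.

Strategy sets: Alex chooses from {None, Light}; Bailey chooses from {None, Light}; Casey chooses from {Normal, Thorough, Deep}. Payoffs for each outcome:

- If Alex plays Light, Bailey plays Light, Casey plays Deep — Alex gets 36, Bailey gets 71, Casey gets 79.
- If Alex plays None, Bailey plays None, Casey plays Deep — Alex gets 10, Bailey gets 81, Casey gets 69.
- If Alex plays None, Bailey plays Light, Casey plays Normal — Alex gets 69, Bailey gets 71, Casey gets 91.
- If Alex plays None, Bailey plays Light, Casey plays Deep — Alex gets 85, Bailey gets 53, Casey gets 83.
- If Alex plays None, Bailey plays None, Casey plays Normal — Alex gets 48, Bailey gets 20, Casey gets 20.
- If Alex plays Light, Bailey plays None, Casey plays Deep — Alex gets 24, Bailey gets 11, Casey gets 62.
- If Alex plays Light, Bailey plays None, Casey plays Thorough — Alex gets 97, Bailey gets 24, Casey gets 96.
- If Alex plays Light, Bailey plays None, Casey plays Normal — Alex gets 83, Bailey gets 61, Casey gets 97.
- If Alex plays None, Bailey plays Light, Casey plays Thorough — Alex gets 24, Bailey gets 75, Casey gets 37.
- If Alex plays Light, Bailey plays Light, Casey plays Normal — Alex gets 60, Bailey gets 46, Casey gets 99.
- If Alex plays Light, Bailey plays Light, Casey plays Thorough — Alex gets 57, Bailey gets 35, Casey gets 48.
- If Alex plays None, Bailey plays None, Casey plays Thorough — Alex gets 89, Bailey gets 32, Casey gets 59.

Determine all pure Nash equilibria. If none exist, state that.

(None, None, Normal): Alex can switch to Light (48 → 83). Not NE.
(None, None, Thorough): Alex can switch to Light (89 → 97). Not NE.
(None, None, Deep): Alex can switch to Light (10 → 24). Not NE.
(None, Light, Normal): Alex gets 69, best alternative 60; Bailey gets 71, best alternative 20; Casey gets 91, best alternative 83. No profitable deviation — NE.
(None, Light, Thorough): Alex can switch to Light (24 → 57). Not NE.
(None, Light, Deep): Bailey can switch to None (53 → 81). Not NE.
(Light, None, Normal): Alex gets 83, best alternative 48; Bailey gets 61, best alternative 46; Casey gets 97, best alternative 96. No profitable deviation — NE.
(Light, None, Thorough): Bailey can switch to Light (24 → 35). Not NE.
(Light, None, Deep): Bailey can switch to Light (11 → 71). Not NE.
(Light, Light, Normal): Alex can switch to None (60 → 69). Not NE.
(Light, Light, Thorough): Casey can switch to Normal (48 → 99). Not NE.
(Light, Light, Deep): Alex can switch to None (36 → 85). Not NE.

Pure-strategy Nash equilibria: (None, Light, Normal), (Light, None, Normal)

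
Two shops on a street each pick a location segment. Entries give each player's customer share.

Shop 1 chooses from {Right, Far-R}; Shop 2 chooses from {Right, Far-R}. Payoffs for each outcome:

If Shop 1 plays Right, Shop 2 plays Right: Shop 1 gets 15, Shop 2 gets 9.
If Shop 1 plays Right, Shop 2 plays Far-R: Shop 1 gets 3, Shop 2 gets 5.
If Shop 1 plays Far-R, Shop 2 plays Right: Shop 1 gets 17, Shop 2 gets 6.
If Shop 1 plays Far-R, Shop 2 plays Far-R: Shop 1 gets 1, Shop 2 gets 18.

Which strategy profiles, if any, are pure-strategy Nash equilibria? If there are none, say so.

none

Shop 1 against Right: payoffs 15, 17 → best response Far-R.
Shop 1 against Far-R: payoffs 3, 1 → best response Right.
Shop 2 against Right: payoffs 9, 5 → best response Right.
Shop 2 against Far-R: payoffs 6, 18 → best response Far-R.
No profile is a mutual best response for all players.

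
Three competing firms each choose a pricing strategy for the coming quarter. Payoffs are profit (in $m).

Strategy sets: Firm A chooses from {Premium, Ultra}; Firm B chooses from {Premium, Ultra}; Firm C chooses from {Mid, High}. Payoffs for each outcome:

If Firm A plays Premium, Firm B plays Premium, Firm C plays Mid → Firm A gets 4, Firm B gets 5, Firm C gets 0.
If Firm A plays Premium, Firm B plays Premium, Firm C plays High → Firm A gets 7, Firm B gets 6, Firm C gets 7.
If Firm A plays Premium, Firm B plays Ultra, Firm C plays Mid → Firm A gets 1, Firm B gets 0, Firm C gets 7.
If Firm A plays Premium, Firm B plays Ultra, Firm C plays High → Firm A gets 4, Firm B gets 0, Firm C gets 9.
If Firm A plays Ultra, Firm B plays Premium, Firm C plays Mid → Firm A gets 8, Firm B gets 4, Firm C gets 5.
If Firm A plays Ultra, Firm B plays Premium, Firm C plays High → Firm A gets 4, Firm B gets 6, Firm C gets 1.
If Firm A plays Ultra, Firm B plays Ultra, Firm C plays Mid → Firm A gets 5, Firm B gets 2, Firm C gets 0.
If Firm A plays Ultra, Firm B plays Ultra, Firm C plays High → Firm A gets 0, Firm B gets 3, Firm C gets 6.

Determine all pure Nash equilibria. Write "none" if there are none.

The pure Nash equilibria are (Premium, Premium, High), (Ultra, Premium, Mid).

Check each profile: it is a Nash equilibrium iff no player can strictly gain by switching unilaterally.
(Premium, Premium, Mid): Firm A can switch to Ultra (4 → 8). Not NE.
(Premium, Premium, High): Firm A gets 7, best alternative 4; Firm B gets 6, best alternative 0; Firm C gets 7, best alternative 0. No profitable deviation — NE.
(Premium, Ultra, Mid): Firm A can switch to Ultra (1 → 5). Not NE.
(Premium, Ultra, High): Firm B can switch to Premium (0 → 6). Not NE.
(Ultra, Premium, Mid): Firm A gets 8, best alternative 4; Firm B gets 4, best alternative 2; Firm C gets 5, best alternative 1. No profitable deviation — NE.
(Ultra, Premium, High): Firm A can switch to Premium (4 → 7). Not NE.
(Ultra, Ultra, Mid): Firm B can switch to Premium (2 → 4). Not NE.
(Ultra, Ultra, High): Firm A can switch to Premium (0 → 4). Not NE.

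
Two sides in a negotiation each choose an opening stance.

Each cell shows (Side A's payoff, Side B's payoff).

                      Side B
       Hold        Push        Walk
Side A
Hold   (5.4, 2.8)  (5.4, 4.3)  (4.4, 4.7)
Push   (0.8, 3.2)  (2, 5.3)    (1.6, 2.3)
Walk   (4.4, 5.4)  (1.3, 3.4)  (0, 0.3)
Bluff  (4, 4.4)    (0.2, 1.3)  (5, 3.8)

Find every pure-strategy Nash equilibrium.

There is no pure-strategy Nash equilibrium.

Side A against Hold: payoffs 5.4, 0.8, 4.4, 4 → best response Hold.
Side A against Push: payoffs 5.4, 2, 1.3, 0.2 → best response Hold.
Side A against Walk: payoffs 4.4, 1.6, 0, 5 → best response Bluff.
Side B against Hold: payoffs 2.8, 4.3, 4.7 → best response Walk.
Side B against Push: payoffs 3.2, 5.3, 2.3 → best response Push.
Side B against Walk: payoffs 5.4, 3.4, 0.3 → best response Hold.
Side B against Bluff: payoffs 4.4, 1.3, 3.8 → best response Hold.
No profile is a mutual best response for all players.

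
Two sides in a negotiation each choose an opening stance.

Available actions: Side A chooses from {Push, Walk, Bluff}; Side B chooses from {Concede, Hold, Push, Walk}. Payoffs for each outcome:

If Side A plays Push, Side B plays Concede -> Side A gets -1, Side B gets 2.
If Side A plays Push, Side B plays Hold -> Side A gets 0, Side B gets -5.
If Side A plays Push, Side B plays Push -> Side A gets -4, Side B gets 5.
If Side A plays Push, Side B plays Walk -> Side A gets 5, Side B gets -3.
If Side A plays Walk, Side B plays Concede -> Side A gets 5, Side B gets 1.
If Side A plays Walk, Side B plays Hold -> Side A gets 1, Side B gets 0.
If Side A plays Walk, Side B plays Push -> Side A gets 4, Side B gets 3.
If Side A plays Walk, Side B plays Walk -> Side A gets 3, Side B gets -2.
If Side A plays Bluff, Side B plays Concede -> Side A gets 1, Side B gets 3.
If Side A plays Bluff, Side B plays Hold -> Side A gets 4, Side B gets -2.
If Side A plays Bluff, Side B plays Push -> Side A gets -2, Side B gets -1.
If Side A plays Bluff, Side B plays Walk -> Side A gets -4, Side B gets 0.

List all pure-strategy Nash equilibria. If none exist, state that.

(Push, Concede): Side A can switch to Walk (-1 → 5). Not NE.
(Push, Hold): Side A can switch to Walk (0 → 1). Not NE.
(Push, Push): Side A can switch to Walk (-4 → 4). Not NE.
(Push, Walk): Side B can switch to Concede (-3 → 2). Not NE.
(Walk, Concede): Side B can switch to Push (1 → 3). Not NE.
(Walk, Hold): Side A can switch to Bluff (1 → 4). Not NE.
(Walk, Push): Side A gets 4, best alternative -2; Side B gets 3, best alternative 1. No profitable deviation — NE.
(Walk, Walk): Side A can switch to Push (3 → 5). Not NE.
(Bluff, Concede): Side A can switch to Walk (1 → 5). Not NE.
(The remaining 3 profiles each have a profitable deviation by the same check.)

(Walk, Push)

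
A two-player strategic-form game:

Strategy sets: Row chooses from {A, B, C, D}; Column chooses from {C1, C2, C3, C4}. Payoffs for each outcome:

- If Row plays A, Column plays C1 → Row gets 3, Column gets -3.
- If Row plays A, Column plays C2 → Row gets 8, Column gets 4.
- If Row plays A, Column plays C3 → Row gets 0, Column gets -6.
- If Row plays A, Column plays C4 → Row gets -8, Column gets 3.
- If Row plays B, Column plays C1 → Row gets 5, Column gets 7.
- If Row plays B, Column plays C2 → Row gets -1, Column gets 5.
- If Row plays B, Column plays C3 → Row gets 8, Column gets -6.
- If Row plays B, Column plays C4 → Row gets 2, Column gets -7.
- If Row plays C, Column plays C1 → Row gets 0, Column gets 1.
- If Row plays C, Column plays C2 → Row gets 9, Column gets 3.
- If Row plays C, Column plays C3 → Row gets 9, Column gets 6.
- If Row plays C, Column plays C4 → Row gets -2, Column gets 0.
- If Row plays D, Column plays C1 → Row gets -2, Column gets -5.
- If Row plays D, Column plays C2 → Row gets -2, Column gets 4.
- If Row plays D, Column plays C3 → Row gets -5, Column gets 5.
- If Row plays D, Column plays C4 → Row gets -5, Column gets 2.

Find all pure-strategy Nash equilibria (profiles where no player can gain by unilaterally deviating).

For each player, find the best response to each opponent profile; mutual best responses are the pure NE.
Row against C1: payoffs 3, 5, 0, -2 → best response B.
Row against C2: payoffs 8, -1, 9, -2 → best response C.
Row against C3: payoffs 0, 8, 9, -5 → best response C.
Row against C4: payoffs -8, 2, -2, -5 → best response B.
Column against A: payoffs -3, 4, -6, 3 → best response C2.
Column against B: payoffs 7, 5, -6, -7 → best response C1.
Column against C: payoffs 1, 3, 6, 0 → best response C3.
Column against D: payoffs -5, 4, 5, 2 → best response C3.
Mutual best responses: (B, C1); (C, C3).

The pure Nash equilibria are (B, C1), (C, C3).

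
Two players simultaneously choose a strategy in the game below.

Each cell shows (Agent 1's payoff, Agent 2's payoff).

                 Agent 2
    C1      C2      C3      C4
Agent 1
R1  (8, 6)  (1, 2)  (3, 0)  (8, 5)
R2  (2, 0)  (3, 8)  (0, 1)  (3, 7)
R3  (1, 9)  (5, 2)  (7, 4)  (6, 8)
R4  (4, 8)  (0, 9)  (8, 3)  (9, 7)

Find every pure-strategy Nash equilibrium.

The unique pure-strategy Nash equilibrium is (R1, C1).

Mark each player's best response to every combination of opponents' strategies; a profile where every player is best-responding is a pure Nash equilibrium.
Agent 1 against C1: payoffs 8, 2, 1, 4 → best response R1.
Agent 1 against C2: payoffs 1, 3, 5, 0 → best response R3.
Agent 1 against C3: payoffs 3, 0, 7, 8 → best response R4.
Agent 1 against C4: payoffs 8, 3, 6, 9 → best response R4.
Agent 2 against R1: payoffs 6, 2, 0, 5 → best response C1.
Agent 2 against R2: payoffs 0, 8, 1, 7 → best response C2.
Agent 2 against R3: payoffs 9, 2, 4, 8 → best response C1.
Agent 2 against R4: payoffs 8, 9, 3, 7 → best response C2.
Mutual best responses: (R1, C1).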